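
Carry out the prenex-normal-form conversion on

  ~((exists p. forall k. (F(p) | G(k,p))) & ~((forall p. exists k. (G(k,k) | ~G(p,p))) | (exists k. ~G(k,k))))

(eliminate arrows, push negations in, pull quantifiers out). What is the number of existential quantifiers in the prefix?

Push ¬ through the quantifiers and connectives to reach negation normal form:
  (forall p. exists k. (~F(p) & ~G(k,p))) | (forall p. exists k. (G(k,k) | ~G(p,p))) | (exists k. ~G(k,k))
Standardize variables apart so no two quantifiers bind the same name: p↦x1, k↦t, k↦w.
  (forall p. exists k. (~F(p) & ~G(k,p))) | (forall x1. exists t. (G(t,t) | ~G(x1,x1))) | (exists w. ~G(w,w))
Extract every quantifier outward, since the variables are now distinct and don't occur free across branches:
  forall p. exists k. forall x1. exists t. exists w. (~F(p) & ~G(k,p) | G(t,t) | ~G(x1,x1) | ~G(w,w))
The prefix is forall p exists k forall x1 exists t exists w: 2 universal, 3 existential.

3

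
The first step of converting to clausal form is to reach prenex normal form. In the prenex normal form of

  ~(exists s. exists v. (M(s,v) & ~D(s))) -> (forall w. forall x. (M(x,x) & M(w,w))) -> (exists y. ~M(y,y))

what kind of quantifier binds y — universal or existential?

Rewrite implications/biconditionals: A → B as ¬A ∨ B.
  ~~(exists s. exists v. (M(s,v) & ~D(s))) | ~(forall w. forall x. (M(x,x) & M(w,w))) | (exists y. ~M(y,y))
Push ¬ through the quantifiers and connectives to reach negation normal form:
  (exists s. exists v. (M(s,v) & ~D(s))) | (exists w. exists x. (~M(x,x) | ~M(w,w))) | (exists y. ~M(y,y))
All bound variables are already distinct, so no renaming is needed.
Finally move all quantifiers to the prefix:
  exists s. exists v. exists w. exists x. exists y. (M(s,v) & ~D(s) | ~M(x,x) | ~M(w,w) | ~M(y,y))
The quantifier exists y sits under an even number of negations (counting the antecedent side of each →), so it remains existential.

existential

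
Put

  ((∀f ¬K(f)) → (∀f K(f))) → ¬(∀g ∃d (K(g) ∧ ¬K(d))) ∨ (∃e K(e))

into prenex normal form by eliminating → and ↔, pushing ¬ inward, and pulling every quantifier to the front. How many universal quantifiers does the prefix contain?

Rewrite implications/biconditionals: A → B as ¬A ∨ B.
  ¬(¬(∀f ¬K(f)) ∨ (∀f K(f))) ∨ ¬(∀g ∃d (K(g) ∧ ¬K(d))) ∨ (∃e K(e))
Drive negations inward (¬∀x A ≡ ∃x ¬A, ¬∃x A ≡ ∀x ¬A, De Morgan for ∧/∨):
  (∀f ¬K(f)) ∧ (∃f ¬K(f)) ∨ (∃g ∀d (¬K(g) ∨ K(d))) ∨ (∃e K(e))
Rename bound variables to avoid capture: f↦y.
  (∀f ¬K(f)) ∧ (∃y ¬K(y)) ∨ (∃g ∀d (¬K(g) ∨ K(d))) ∨ (∃e K(e))
Finally move all quantifiers to the prefix:
  ∀f ∃y ∃g ∀d ∃e (¬K(f) ∧ ¬K(y) ∨ ¬K(g) ∨ K(d) ∨ K(e))
The prefix is ∀f ∃y ∃g ∀d ∃e: 2 universal, 3 existential.

2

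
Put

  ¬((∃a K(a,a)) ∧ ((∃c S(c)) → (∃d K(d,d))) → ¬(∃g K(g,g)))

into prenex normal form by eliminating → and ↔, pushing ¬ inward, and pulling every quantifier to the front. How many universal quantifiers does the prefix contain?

1

First replace A → B with ¬A ∨ B.
  ¬(¬((∃a K(a,a)) ∧ (¬(∃c S(c)) ∨ (∃d K(d,d)))) ∨ ¬(∃g K(g,g)))
Push ¬ through the quantifiers and connectives to reach negation normal form:
  (∃a K(a,a)) ∧ ((∀c ¬S(c)) ∨ (∃d K(d,d))) ∧ (∃g K(g,g))
All bound variables are already distinct, so no renaming is needed.
Extract every quantifier outward, since the variables are now distinct and don't occur free across branches:
  ∃a ∀c ∃d ∃g (K(a,a) ∧ (¬S(c) ∨ K(d,d)) ∧ K(g,g))
The prefix is ∃a ∀c ∃d ∃g: 1 universal, 3 existential.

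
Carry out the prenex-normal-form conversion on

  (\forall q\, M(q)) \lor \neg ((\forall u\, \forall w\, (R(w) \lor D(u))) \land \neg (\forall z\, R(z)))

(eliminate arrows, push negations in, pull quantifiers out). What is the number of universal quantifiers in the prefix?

2

Move each ¬ inward, flipping quantifiers it crosses:
  (\forall q\, M(q)) \lor (\exists u\, \exists w\, (\neg R(w) \land \neg D(u))) \lor (\forall z\, R(z))
All bound variables are already distinct, so no renaming is needed.
Finally move all quantifiers to the prefix:
  \forall q\, \exists u\, \exists w\, \forall z\, (M(q) \lor \neg R(w) \land \neg D(u) \lor R(z))
The prefix is \forall q \exists u \exists w \forall z: 2 universal, 2 existential.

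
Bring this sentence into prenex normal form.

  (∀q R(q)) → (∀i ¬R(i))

∃q ∀i (¬R(q) ∨ ¬R(i))

Rewrite implications/biconditionals: A → B as ¬A ∨ B.
  ¬(∀q R(q)) ∨ (∀i ¬R(i))
Drive negations inward (¬∀x A ≡ ∃x ¬A, ¬∃x A ≡ ∀x ¬A, De Morgan for ∧/∨):
  (∃q ¬R(q)) ∨ (∀i ¬R(i))
All bound variables are already distinct, so no renaming is needed.
Pull the quantifiers to the front (each side's bound variable is not free in the other side):
  ∃q ∀i (¬R(q) ∨ ¬R(i))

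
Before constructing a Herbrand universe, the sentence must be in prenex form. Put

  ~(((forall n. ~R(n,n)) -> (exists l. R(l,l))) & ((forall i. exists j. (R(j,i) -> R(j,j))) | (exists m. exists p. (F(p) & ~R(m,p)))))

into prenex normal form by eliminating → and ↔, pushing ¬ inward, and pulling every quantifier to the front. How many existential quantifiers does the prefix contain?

First replace A → B with ¬A ∨ B.
  ~((~(forall n. ~R(n,n)) | (exists l. R(l,l))) & ((forall i. exists j. (~R(j,i) | R(j,j))) | (exists m. exists p. (F(p) & ~R(m,p)))))
Move each ¬ inward, flipping quantifiers it crosses:
  (forall n. ~R(n,n)) & (forall l. ~R(l,l)) | (exists i. forall j. (R(j,i) & ~R(j,j))) & (forall m. forall p. (~F(p) | R(m,p)))
All bound variables are already distinct, so no renaming is needed.
Pull the quantifiers to the front (each side's bound variable is not free in the other side):
  forall n. forall l. exists i. forall j. forall m. forall p. (~R(n,n) & ~R(l,l) | R(j,i) & ~R(j,j) & (~F(p) | R(m,p)))
The prefix is forall n forall l exists i forall j forall m forall p: 5 universal, 1 existential.

1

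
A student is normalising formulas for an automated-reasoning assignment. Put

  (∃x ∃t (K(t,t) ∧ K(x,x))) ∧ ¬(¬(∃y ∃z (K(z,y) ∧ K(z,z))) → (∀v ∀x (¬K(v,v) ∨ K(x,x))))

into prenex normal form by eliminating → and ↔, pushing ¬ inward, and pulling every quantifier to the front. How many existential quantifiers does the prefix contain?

4

First replace A → B with ¬A ∨ B.
  (∃x ∃t (K(t,t) ∧ K(x,x))) ∧ ¬(¬¬(∃y ∃z (K(z,y) ∧ K(z,z))) ∨ (∀v ∀x (¬K(v,v) ∨ K(x,x))))
Move each ¬ inward, flipping quantifiers it crosses:
  (∃x ∃t (K(t,t) ∧ K(x,x))) ∧ (∀y ∀z (¬K(z,y) ∨ ¬K(z,z))) ∧ (∃v ∃x (K(v,v) ∧ ¬K(x,x)))
Rename bound variables to avoid capture: x↦w1.
  (∃x ∃t (K(t,t) ∧ K(x,x))) ∧ (∀y ∀z (¬K(z,y) ∨ ¬K(z,z))) ∧ (∃v ∃w1 (K(v,v) ∧ ¬K(w1,w1)))
Finally move all quantifiers to the prefix:
  ∃x ∃t ∀y ∀z ∃v ∃w1 (K(t,t) ∧ K(x,x) ∧ (¬K(z,y) ∨ ¬K(z,z)) ∧ K(v,v) ∧ ¬K(w1,w1))
The prefix is ∃x ∃t ∀y ∀z ∃v ∃w1: 2 universal, 4 existential.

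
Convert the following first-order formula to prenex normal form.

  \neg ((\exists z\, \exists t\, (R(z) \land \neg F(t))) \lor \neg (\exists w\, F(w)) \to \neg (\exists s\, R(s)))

First replace A → B with ¬A ∨ B.
  \neg (\neg ((\exists z\, \exists t\, (R(z) \land \neg F(t))) \lor \neg (\exists w\, F(w))) \lor \neg (\exists s\, R(s)))
Push ¬ through the quantifiers and connectives to reach negation normal form:
  ((\exists z\, \exists t\, (R(z) \land \neg F(t))) \lor (\forall w\, \neg F(w))) \land (\exists s\, R(s))
Finally move all quantifiers to the prefix:
  \exists z\, \exists t\, \forall w\, \exists s\, ((R(z) \land \neg F(t) \lor \neg F(w)) \land R(s))

\exists z\, \exists t\, \forall w\, \exists s\, ((R(z) \land \neg F(t) \lor \neg F(w)) \land R(s))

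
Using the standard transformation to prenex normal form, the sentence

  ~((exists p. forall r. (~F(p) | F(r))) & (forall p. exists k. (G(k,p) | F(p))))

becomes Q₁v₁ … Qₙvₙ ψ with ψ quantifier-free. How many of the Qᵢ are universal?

2

Push ¬ through the quantifiers and connectives to reach negation normal form:
  (forall p. exists r. (F(p) & ~F(r))) | (exists p. forall k. (~G(k,p) & ~F(p)))
Standardize variables apart so no two quantifiers bind the same name: p↦b.
  (forall p. exists r. (F(p) & ~F(r))) | (exists b. forall k. (~G(k,b) & ~F(b)))
Pull the quantifiers to the front (each side's bound variable is not free in the other side):
  forall p. exists r. exists b. forall k. (F(p) & ~F(r) | ~G(k,b) & ~F(b))
The prefix is forall p exists r exists b forall k: 2 universal, 2 existential.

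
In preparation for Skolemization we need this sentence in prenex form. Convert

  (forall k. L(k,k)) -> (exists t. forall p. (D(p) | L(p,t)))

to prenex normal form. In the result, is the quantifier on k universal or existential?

First replace A → B with ¬A ∨ B.
  ~(forall k. L(k,k)) | (exists t. forall p. (D(p) | L(p,t)))
Move each ¬ inward, flipping quantifiers it crosses:
  (exists k. ~L(k,k)) | (exists t. forall p. (D(p) | L(p,t)))
All bound variables are already distinct, so no renaming is needed.
Finally move all quantifiers to the prefix:
  exists k. exists t. forall p. (~L(k,k) | D(p) | L(p,t))
The quantifier forall k sits under an odd number of negations (counting the antecedent side of each →), so it flips to exists k.

existential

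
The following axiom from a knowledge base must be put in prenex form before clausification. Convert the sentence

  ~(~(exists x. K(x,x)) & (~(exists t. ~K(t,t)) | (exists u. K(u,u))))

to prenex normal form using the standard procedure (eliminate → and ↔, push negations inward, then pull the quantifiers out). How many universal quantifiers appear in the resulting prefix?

Move each ¬ inward, flipping quantifiers it crosses:
  (exists x. K(x,x)) | (exists t. ~K(t,t)) & (forall u. ~K(u,u))
Pull the quantifiers to the front (each side's bound variable is not free in the other side):
  exists x. exists t. forall u. (K(x,x) | ~K(t,t) & ~K(u,u))
The prefix is exists x exists t forall u: 1 universal, 2 existential.

1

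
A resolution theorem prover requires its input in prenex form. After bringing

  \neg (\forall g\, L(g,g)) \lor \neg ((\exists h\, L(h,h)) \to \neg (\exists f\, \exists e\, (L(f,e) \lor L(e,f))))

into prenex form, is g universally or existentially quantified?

First replace A → B with ¬A ∨ B.
  \neg (\forall g\, L(g,g)) \lor \neg (\neg (\exists h\, L(h,h)) \lor \neg (\exists f\, \exists e\, (L(f,e) \lor L(e,f))))
Move each ¬ inward, flipping quantifiers it crosses:
  (\exists g\, \neg L(g,g)) \lor (\exists h\, L(h,h)) \land (\exists f\, \exists e\, (L(f,e) \lor L(e,f)))
Extract every quantifier outward, since the variables are now distinct and don't occur free across branches:
  \exists g\, \exists h\, \exists f\, \exists e\, (\neg L(g,g) \lor L(h,h) \land (L(f,e) \lor L(e,f)))
The quantifier \forall g sits under an odd number of negations (counting the antecedent side of each →), so it flips to \exists g.

existential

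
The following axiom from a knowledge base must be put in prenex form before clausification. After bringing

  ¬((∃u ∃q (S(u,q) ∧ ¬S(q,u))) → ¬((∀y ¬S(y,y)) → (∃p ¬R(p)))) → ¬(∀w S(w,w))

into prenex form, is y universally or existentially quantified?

Eliminate → and ↔ using ¬ and ∨.
  ¬¬(¬(∃u ∃q (S(u,q) ∧ ¬S(q,u))) ∨ ¬(¬(∀y ¬S(y,y)) ∨ (∃p ¬R(p)))) ∨ ¬(∀w S(w,w))
Drive negations inward (¬∀x A ≡ ∃x ¬A, ¬∃x A ≡ ∀x ¬A, De Morgan for ∧/∨):
  (∀u ∀q (¬S(u,q) ∨ S(q,u))) ∨ (∀y ¬S(y,y)) ∧ (∀p R(p)) ∨ (∃w ¬S(w,w))
All bound variables are already distinct, so no renaming is needed.
Extract every quantifier outward, since the variables are now distinct and don't occur free across branches:
  ∀u ∀q ∀y ∀p ∃w (¬S(u,q) ∨ S(q,u) ∨ ¬S(y,y) ∧ R(p) ∨ ¬S(w,w))
The quantifier ∀y sits under an even number of negations (counting the antecedent side of each →), so it remains universal.

universal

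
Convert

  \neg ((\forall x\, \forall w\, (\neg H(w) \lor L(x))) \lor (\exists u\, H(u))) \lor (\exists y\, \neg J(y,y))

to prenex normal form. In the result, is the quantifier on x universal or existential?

Move each ¬ inward, flipping quantifiers it crosses:
  (\exists x\, \exists w\, (H(w) \land \neg L(x))) \land (\forall u\, \neg H(u)) \lor (\exists y\, \neg J(y,y))
All bound variables are already distinct, so no renaming is needed.
Finally move all quantifiers to the prefix:
  \exists x\, \exists w\, \forall u\, \exists y\, (H(w) \land \neg L(x) \land \neg H(u) \lor \neg J(y,y))
The quantifier \forall x sits under an odd number of negations, so it flips to \exists x.

existential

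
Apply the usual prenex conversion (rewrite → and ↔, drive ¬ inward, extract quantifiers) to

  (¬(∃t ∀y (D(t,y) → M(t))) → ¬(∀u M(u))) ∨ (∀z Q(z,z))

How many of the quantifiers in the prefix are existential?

2

First replace A → B with ¬A ∨ B.
  ¬¬(∃t ∀y (¬D(t,y) ∨ M(t))) ∨ ¬(∀u M(u)) ∨ (∀z Q(z,z))
Push ¬ through the quantifiers and connectives to reach negation normal form:
  (∃t ∀y (¬D(t,y) ∨ M(t))) ∨ (∃u ¬M(u)) ∨ (∀z Q(z,z))
All bound variables are already distinct, so no renaming is needed.
Extract every quantifier outward, since the variables are now distinct and don't occur free across branches:
  ∃t ∀y ∃u ∀z (¬D(t,y) ∨ M(t) ∨ ¬M(u) ∨ Q(z,z))
The prefix is ∃t ∀y ∃u ∀z: 2 universal, 2 existential.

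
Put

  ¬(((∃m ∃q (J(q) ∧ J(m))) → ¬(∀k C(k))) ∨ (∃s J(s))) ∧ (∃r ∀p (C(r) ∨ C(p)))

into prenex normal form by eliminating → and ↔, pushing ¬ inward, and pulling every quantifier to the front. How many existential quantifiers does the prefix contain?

Rewrite implications/biconditionals: A → B as ¬A ∨ B.
  ¬(¬(∃m ∃q (J(q) ∧ J(m))) ∨ ¬(∀k C(k)) ∨ (∃s J(s))) ∧ (∃r ∀p (C(r) ∨ C(p)))
Drive negations inward (¬∀x A ≡ ∃x ¬A, ¬∃x A ≡ ∀x ¬A, De Morgan for ∧/∨):
  (∃m ∃q (J(q) ∧ J(m))) ∧ (∀k C(k)) ∧ (∀s ¬J(s)) ∧ (∃r ∀p (C(r) ∨ C(p)))
All bound variables are already distinct, so no renaming is needed.
Extract every quantifier outward, since the variables are now distinct and don't occur free across branches:
  ∃m ∃q ∀k ∀s ∃r ∀p (J(q) ∧ J(m) ∧ C(k) ∧ ¬J(s) ∧ (C(r) ∨ C(p)))
The prefix is ∃m ∃q ∀k ∀s ∃r ∀p: 3 universal, 3 existential.

3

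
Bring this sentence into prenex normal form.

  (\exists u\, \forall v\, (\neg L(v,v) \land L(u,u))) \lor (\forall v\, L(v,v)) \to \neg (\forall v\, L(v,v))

Eliminate → and ↔ using ¬ and ∨.
  \neg ((\exists u\, \forall v\, (\neg L(v,v) \land L(u,u))) \lor (\forall v\, L(v,v))) \lor \neg (\forall v\, L(v,v))
Move each ¬ inward, flipping quantifiers it crosses:
  (\forall u\, \exists v\, (L(v,v) \lor \neg L(u,u))) \land (\exists v\, \neg L(v,v)) \lor (\exists v\, \neg L(v,v))
Rename bound variables to avoid capture: v↦x1, v↦q.
  (\forall u\, \exists v\, (L(v,v) \lor \neg L(u,u))) \land (\exists x1\, \neg L(x1,x1)) \lor (\exists q\, \neg L(q,q))
Finally move all quantifiers to the prefix:
  \forall u\, \exists v\, \exists x1\, \exists q\, ((L(v,v) \lor \neg L(u,u)) \land \neg L(x1,x1) \lor \neg L(q,q))

\forall u\, \exists v\, \exists x1\, \exists q\, ((L(v,v) \lor \neg L(u,u)) \land \neg L(x1,x1) \lor \neg L(q,q))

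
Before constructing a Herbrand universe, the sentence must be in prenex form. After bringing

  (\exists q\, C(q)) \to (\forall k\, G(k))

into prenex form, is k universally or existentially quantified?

universal

First replace A → B with ¬A ∨ B.
  \neg (\exists q\, C(q)) \lor (\forall k\, G(k))
Push ¬ through the quantifiers and connectives to reach negation normal form:
  (\forall q\, \neg C(q)) \lor (\forall k\, G(k))
Finally move all quantifiers to the prefix:
  \forall q\, \forall k\, (\neg C(q) \lor G(k))
The quantifier \forall k sits under an even number of negations (counting the antecedent side of each →), so it remains universal.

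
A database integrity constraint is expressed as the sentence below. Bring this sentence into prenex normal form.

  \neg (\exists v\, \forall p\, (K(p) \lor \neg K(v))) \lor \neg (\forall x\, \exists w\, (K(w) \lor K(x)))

\forall v\, \exists p\, \exists x\, \forall w\, (\neg K(p) \land K(v) \lor \neg K(w) \land \neg K(x))

Drive negations inward (¬∀x A ≡ ∃x ¬A, ¬∃x A ≡ ∀x ¬A, De Morgan for ∧/∨):
  (\forall v\, \exists p\, (\neg K(p) \land K(v))) \lor (\exists x\, \forall w\, (\neg K(w) \land \neg K(x)))
All bound variables are already distinct, so no renaming is needed.
Pull the quantifiers to the front (each side's bound variable is not free in the other side):
  \forall v\, \exists p\, \exists x\, \forall w\, (\neg K(p) \land K(v) \lor \neg K(w) \land \neg K(x))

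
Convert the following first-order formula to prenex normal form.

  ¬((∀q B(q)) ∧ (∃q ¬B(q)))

∃q ∀s (¬B(q) ∨ B(s))

Move each ¬ inward, flipping quantifiers it crosses:
  (∃q ¬B(q)) ∨ (∀q B(q))
Standardize variables apart so no two quantifiers bind the same name: q↦s.
  (∃q ¬B(q)) ∨ (∀s B(s))
Finally move all quantifiers to the prefix:
  ∃q ∀s (¬B(q) ∨ B(s))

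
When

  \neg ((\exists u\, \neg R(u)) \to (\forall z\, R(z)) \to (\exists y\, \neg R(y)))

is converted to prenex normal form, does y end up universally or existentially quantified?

universal

First replace A → B with ¬A ∨ B.
  \neg (\neg (\exists u\, \neg R(u)) \lor \neg (\forall z\, R(z)) \lor (\exists y\, \neg R(y)))
Drive negations inward (¬∀x A ≡ ∃x ¬A, ¬∃x A ≡ ∀x ¬A, De Morgan for ∧/∨):
  (\exists u\, \neg R(u)) \land (\forall z\, R(z)) \land (\forall y\, R(y))
All bound variables are already distinct, so no renaming is needed.
Extract every quantifier outward, since the variables are now distinct and don't occur free across branches:
  \exists u\, \forall z\, \forall y\, (\neg R(u) \land R(z) \land R(y))
The quantifier \exists y sits under an odd number of negations (counting the antecedent side of each →), so it flips to \forall y.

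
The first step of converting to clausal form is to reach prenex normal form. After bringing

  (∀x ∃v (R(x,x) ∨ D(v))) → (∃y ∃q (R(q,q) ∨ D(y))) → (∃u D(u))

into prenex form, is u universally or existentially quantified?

Eliminate → and ↔ using ¬ and ∨.
  ¬(∀x ∃v (R(x,x) ∨ D(v))) ∨ ¬(∃y ∃q (R(q,q) ∨ D(y))) ∨ (∃u D(u))
Drive negations inward (¬∀x A ≡ ∃x ¬A, ¬∃x A ≡ ∀x ¬A, De Morgan for ∧/∨):
  (∃x ∀v (¬R(x,x) ∧ ¬D(v))) ∨ (∀y ∀q (¬R(q,q) ∧ ¬D(y))) ∨ (∃u D(u))
All bound variables are already distinct, so no renaming is needed.
Finally move all quantifiers to the prefix:
  ∃x ∀v ∀y ∀q ∃u (¬R(x,x) ∧ ¬D(v) ∨ ¬R(q,q) ∧ ¬D(y) ∨ D(u))
The quantifier ∃u sits under an even number of negations (counting the antecedent side of each →), so it remains existential.

existential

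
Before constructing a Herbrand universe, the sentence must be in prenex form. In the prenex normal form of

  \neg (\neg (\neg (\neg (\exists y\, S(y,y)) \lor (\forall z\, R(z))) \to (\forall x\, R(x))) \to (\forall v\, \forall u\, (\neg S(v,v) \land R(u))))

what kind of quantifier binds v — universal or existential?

existential

First replace A → B with ¬A ∨ B.
  \neg (\neg \neg (\neg \neg (\neg (\exists y\, S(y,y)) \lor (\forall z\, R(z))) \lor (\forall x\, R(x))) \lor (\forall v\, \forall u\, (\neg S(v,v) \land R(u))))
Drive negations inward (¬∀x A ≡ ∃x ¬A, ¬∃x A ≡ ∀x ¬A, De Morgan for ∧/∨):
  (\exists y\, S(y,y)) \land (\exists z\, \neg R(z)) \land (\exists x\, \neg R(x)) \land (\exists v\, \exists u\, (S(v,v) \lor \neg R(u)))
All bound variables are already distinct, so no renaming is needed.
Extract every quantifier outward, since the variables are now distinct and don't occur free across branches:
  \exists y\, \exists z\, \exists x\, \exists v\, \exists u\, (S(y,y) \land \neg R(z) \land \neg R(x) \land (S(v,v) \lor \neg R(u)))
The quantifier \forall v sits under an odd number of negations (counting the antecedent side of each →), so it flips to \exists v.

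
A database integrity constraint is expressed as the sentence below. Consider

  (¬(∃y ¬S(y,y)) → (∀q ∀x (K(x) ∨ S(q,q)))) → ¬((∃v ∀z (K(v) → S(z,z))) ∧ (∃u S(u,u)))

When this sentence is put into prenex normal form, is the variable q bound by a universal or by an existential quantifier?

existential

Rewrite implications/biconditionals: A → B as ¬A ∨ B.
  ¬(¬¬(∃y ¬S(y,y)) ∨ (∀q ∀x (K(x) ∨ S(q,q)))) ∨ ¬((∃v ∀z (¬K(v) ∨ S(z,z))) ∧ (∃u S(u,u)))
Move each ¬ inward, flipping quantifiers it crosses:
  (∀y S(y,y)) ∧ (∃q ∃x (¬K(x) ∧ ¬S(q,q))) ∨ (∀v ∃z (K(v) ∧ ¬S(z,z))) ∨ (∀u ¬S(u,u))
All bound variables are already distinct, so no renaming is needed.
Extract every quantifier outward, since the variables are now distinct and don't occur free across branches:
  ∀y ∃q ∃x ∀v ∃z ∀u (S(y,y) ∧ ¬K(x) ∧ ¬S(q,q) ∨ K(v) ∧ ¬S(z,z) ∨ ¬S(u,u))
The quantifier ∀q sits under an odd number of negations (counting the antecedent side of each →), so it flips to ∃q.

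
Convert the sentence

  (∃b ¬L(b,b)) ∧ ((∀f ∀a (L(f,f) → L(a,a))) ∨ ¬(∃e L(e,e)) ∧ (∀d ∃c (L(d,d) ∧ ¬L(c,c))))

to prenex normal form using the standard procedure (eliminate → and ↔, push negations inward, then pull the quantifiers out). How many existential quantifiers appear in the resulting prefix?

2

Eliminate → and ↔ using ¬ and ∨.
  (∃b ¬L(b,b)) ∧ ((∀f ∀a (¬L(f,f) ∨ L(a,a))) ∨ ¬(∃e L(e,e)) ∧ (∀d ∃c (L(d,d) ∧ ¬L(c,c))))
Push ¬ through the quantifiers and connectives to reach negation normal form:
  (∃b ¬L(b,b)) ∧ ((∀f ∀a (¬L(f,f) ∨ L(a,a))) ∨ (∀e ¬L(e,e)) ∧ (∀d ∃c (L(d,d) ∧ ¬L(c,c))))
All bound variables are already distinct, so no renaming is needed.
Pull the quantifiers to the front (each side's bound variable is not free in the other side):
  ∃b ∀f ∀a ∀e ∀d ∃c (¬L(b,b) ∧ (¬L(f,f) ∨ L(a,a) ∨ ¬L(e,e) ∧ L(d,d) ∧ ¬L(c,c)))
The prefix is ∃b ∀f ∀a ∀e ∀d ∃c: 4 universal, 2 existential.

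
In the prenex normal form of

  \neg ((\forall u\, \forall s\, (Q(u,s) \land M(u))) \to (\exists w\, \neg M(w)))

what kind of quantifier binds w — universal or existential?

Rewrite implications/biconditionals: A → B as ¬A ∨ B.
  \neg (\neg (\forall u\, \forall s\, (Q(u,s) \land M(u))) \lor (\exists w\, \neg M(w)))
Push ¬ through the quantifiers and connectives to reach negation normal form:
  (\forall u\, \forall s\, (Q(u,s) \land M(u))) \land (\forall w\, M(w))
Extract every quantifier outward, since the variables are now distinct and don't occur free across branches:
  \forall u\, \forall s\, \forall w\, (Q(u,s) \land M(u) \land M(w))
The quantifier \exists w sits under an odd number of negations (counting the antecedent side of each →), so it flips to \forall w.

universal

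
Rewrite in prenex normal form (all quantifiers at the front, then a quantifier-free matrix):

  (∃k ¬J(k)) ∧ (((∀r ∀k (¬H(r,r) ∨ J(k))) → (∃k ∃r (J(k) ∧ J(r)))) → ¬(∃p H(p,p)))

∃k ∀r ∀v1 ∀y1 ∀x ∀p (¬J(k) ∧ ((¬H(r,r) ∨ J(v1)) ∧ (¬J(y1) ∨ ¬J(x)) ∨ ¬H(p,p)))

First replace A → B with ¬A ∨ B.
  (∃k ¬J(k)) ∧ (¬(¬(∀r ∀k (¬H(r,r) ∨ J(k))) ∨ (∃k ∃r (J(k) ∧ J(r)))) ∨ ¬(∃p H(p,p)))
Move each ¬ inward, flipping quantifiers it crosses:
  (∃k ¬J(k)) ∧ ((∀r ∀k (¬H(r,r) ∨ J(k))) ∧ (∀k ∀r (¬J(k) ∨ ¬J(r))) ∨ (∀p ¬H(p,p)))
Standardize variables apart so no two quantifiers bind the same name: k↦v1, k↦y1, r↦x.
  (∃k ¬J(k)) ∧ ((∀r ∀v1 (¬H(r,r) ∨ J(v1))) ∧ (∀y1 ∀x (¬J(y1) ∨ ¬J(x))) ∨ (∀p ¬H(p,p)))
Finally move all quantifiers to the prefix:
  ∃k ∀r ∀v1 ∀y1 ∀x ∀p (¬J(k) ∧ ((¬H(r,r) ∨ J(v1)) ∧ (¬J(y1) ∨ ¬J(x)) ∨ ¬H(p,p)))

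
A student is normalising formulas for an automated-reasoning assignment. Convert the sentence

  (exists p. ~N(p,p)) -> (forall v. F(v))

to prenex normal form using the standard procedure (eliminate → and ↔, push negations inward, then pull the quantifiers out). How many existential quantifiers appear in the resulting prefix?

0

Eliminate → and ↔ using ¬ and ∨.
  ~(exists p. ~N(p,p)) | (forall v. F(v))
Move each ¬ inward, flipping quantifiers it crosses:
  (forall p. N(p,p)) | (forall v. F(v))
Finally move all quantifiers to the prefix:
  forall p. forall v. (N(p,p) | F(v))
The prefix is forall p forall v: 2 universal, 0 existential.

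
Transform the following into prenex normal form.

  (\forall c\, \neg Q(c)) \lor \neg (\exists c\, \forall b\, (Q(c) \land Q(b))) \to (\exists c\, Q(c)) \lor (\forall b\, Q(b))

\exists c\, \exists r\, \forall b\, \exists p\, \forall y\, (Q(c) \land Q(r) \land Q(b) \lor Q(p) \lor Q(y))

First replace A → B with ¬A ∨ B.
  \neg ((\forall c\, \neg Q(c)) \lor \neg (\exists c\, \forall b\, (Q(c) \land Q(b)))) \lor (\exists c\, Q(c)) \lor (\forall b\, Q(b))
Move each ¬ inward, flipping quantifiers it crosses:
  (\exists c\, Q(c)) \land (\exists c\, \forall b\, (Q(c) \land Q(b))) \lor (\exists c\, Q(c)) \lor (\forall b\, Q(b))
Rename bound variables to avoid capture: c↦r, c↦p, b↦y.
  (\exists c\, Q(c)) \land (\exists r\, \forall b\, (Q(r) \land Q(b))) \lor (\exists p\, Q(p)) \lor (\forall y\, Q(y))
Finally move all quantifiers to the prefix:
  \exists c\, \exists r\, \forall b\, \exists p\, \forall y\, (Q(c) \land Q(r) \land Q(b) \lor Q(p) \lor Q(y))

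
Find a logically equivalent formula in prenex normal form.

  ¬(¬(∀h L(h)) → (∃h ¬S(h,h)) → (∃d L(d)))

Rewrite implications/biconditionals: A → B as ¬A ∨ B.
  ¬(¬¬(∀h L(h)) ∨ ¬(∃h ¬S(h,h)) ∨ (∃d L(d)))
Push ¬ through the quantifiers and connectives to reach negation normal form:
  (∃h ¬L(h)) ∧ (∃h ¬S(h,h)) ∧ (∀d ¬L(d))
Give each quantifier a distinct variable: h↦v.
  (∃h ¬L(h)) ∧ (∃v ¬S(v,v)) ∧ (∀d ¬L(d))
Finally move all quantifiers to the prefix:
  ∃h ∃v ∀d (¬L(h) ∧ ¬S(v,v) ∧ ¬L(d))

∃h ∃v ∀d (¬L(h) ∧ ¬S(v,v) ∧ ¬L(d))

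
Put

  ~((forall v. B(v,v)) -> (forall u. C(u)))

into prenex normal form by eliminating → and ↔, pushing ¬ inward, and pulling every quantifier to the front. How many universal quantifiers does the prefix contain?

1

Eliminate → and ↔ using ¬ and ∨.
  ~(~(forall v. B(v,v)) | (forall u. C(u)))
Drive negations inward (¬∀x A ≡ ∃x ¬A, ¬∃x A ≡ ∀x ¬A, De Morgan for ∧/∨):
  (forall v. B(v,v)) & (exists u. ~C(u))
Finally move all quantifiers to the prefix:
  forall v. exists u. (B(v,v) & ~C(u))
The prefix is forall v exists u: 1 universal, 1 existential.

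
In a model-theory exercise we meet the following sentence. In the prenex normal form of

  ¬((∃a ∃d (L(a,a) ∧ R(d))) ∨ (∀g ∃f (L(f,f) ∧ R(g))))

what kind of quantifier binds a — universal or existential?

Move each ¬ inward, flipping quantifiers it crosses:
  (∀a ∀d (¬L(a,a) ∨ ¬R(d))) ∧ (∃g ∀f (¬L(f,f) ∨ ¬R(g)))
Extract every quantifier outward, since the variables are now distinct and don't occur free across branches:
  ∀a ∀d ∃g ∀f ((¬L(a,a) ∨ ¬R(d)) ∧ (¬L(f,f) ∨ ¬R(g)))
The quantifier ∃a sits under an odd number of negations, so it flips to ∀a.

universal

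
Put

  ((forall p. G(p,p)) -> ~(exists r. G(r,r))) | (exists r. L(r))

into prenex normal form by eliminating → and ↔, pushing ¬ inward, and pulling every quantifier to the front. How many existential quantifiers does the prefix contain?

First replace A → B with ¬A ∨ B.
  ~(forall p. G(p,p)) | ~(exists r. G(r,r)) | (exists r. L(r))
Drive negations inward (¬∀x A ≡ ∃x ¬A, ¬∃x A ≡ ∀x ¬A, De Morgan for ∧/∨):
  (exists p. ~G(p,p)) | (forall r. ~G(r,r)) | (exists r. L(r))
Rename bound variables to avoid capture: r↦v1.
  (exists p. ~G(p,p)) | (forall r. ~G(r,r)) | (exists v1. L(v1))
Extract every quantifier outward, since the variables are now distinct and don't occur free across branches:
  exists p. forall r. exists v1. (~G(p,p) | ~G(r,r) | L(v1))
The prefix is exists p forall r exists v1: 1 universal, 2 existential.

2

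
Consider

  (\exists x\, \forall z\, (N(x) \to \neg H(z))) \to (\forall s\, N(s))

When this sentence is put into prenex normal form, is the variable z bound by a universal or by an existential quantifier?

existential

Eliminate → and ↔ using ¬ and ∨.
  \neg (\exists x\, \forall z\, (\neg N(x) \lor \neg H(z))) \lor (\forall s\, N(s))
Drive negations inward (¬∀x A ≡ ∃x ¬A, ¬∃x A ≡ ∀x ¬A, De Morgan for ∧/∨):
  (\forall x\, \exists z\, (N(x) \land H(z))) \lor (\forall s\, N(s))
Finally move all quantifiers to the prefix:
  \forall x\, \exists z\, \forall s\, (N(x) \land H(z) \lor N(s))
The quantifier \forall z sits under an odd number of negations (counting the antecedent side of each →), so it flips to \exists z.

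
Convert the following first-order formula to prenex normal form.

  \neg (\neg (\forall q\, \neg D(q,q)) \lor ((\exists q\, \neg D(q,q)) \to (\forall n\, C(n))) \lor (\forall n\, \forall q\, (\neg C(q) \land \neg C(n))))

First replace A → B with ¬A ∨ B.
  \neg (\neg (\forall q\, \neg D(q,q)) \lor \neg (\exists q\, \neg D(q,q)) \lor (\forall n\, C(n)) \lor (\forall n\, \forall q\, (\neg C(q) \land \neg C(n))))
Push ¬ through the quantifiers and connectives to reach negation normal form:
  (\forall q\, \neg D(q,q)) \land (\exists q\, \neg D(q,q)) \land (\exists n\, \neg C(n)) \land (\exists n\, \exists q\, (C(q) \lor C(n)))
Standardize variables apart so no two quantifiers bind the same name: q↦w, n↦u, q↦p.
  (\forall q\, \neg D(q,q)) \land (\exists w\, \neg D(w,w)) \land (\exists n\, \neg C(n)) \land (\exists u\, \exists p\, (C(p) \lor C(u)))
Extract every quantifier outward, since the variables are now distinct and don't occur free across branches:
  \forall q\, \exists w\, \exists n\, \exists u\, \exists p\, (\neg D(q,q) \land \neg D(w,w) \land \neg C(n) \land (C(p) \lor C(u)))

\forall q\, \exists w\, \exists n\, \exists u\, \exists p\, (\neg D(q,q) \land \neg D(w,w) \land \neg C(n) \land (C(p) \lor C(u)))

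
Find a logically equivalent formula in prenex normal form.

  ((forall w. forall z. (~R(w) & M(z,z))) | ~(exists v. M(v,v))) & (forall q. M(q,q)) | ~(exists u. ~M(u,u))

Drive negations inward (¬∀x A ≡ ∃x ¬A, ¬∃x A ≡ ∀x ¬A, De Morgan for ∧/∨):
  ((forall w. forall z. (~R(w) & M(z,z))) | (forall v. ~M(v,v))) & (forall q. M(q,q)) | (forall u. M(u,u))
Pull the quantifiers to the front (each side's bound variable is not free in the other side):
  forall w. forall z. forall v. forall q. forall u. ((~R(w) & M(z,z) | ~M(v,v)) & M(q,q) | M(u,u))

forall w. forall z. forall v. forall q. forall u. ((~R(w) & M(z,z) | ~M(v,v)) & M(q,q) | M(u,u))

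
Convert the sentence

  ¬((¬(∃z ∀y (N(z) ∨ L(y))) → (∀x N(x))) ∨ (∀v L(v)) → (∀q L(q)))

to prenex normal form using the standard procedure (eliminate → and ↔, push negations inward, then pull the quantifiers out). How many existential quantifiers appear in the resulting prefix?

Eliminate → and ↔ using ¬ and ∨.
  ¬(¬(¬¬(∃z ∀y (N(z) ∨ L(y))) ∨ (∀x N(x)) ∨ (∀v L(v))) ∨ (∀q L(q)))
Push ¬ through the quantifiers and connectives to reach negation normal form:
  ((∃z ∀y (N(z) ∨ L(y))) ∨ (∀x N(x)) ∨ (∀v L(v))) ∧ (∃q ¬L(q))
All bound variables are already distinct, so no renaming is needed.
Finally move all quantifiers to the prefix:
  ∃z ∀y ∀x ∀v ∃q ((N(z) ∨ L(y) ∨ N(x) ∨ L(v)) ∧ ¬L(q))
The prefix is ∃z ∀y ∀x ∀v ∃q: 3 universal, 2 existential.

2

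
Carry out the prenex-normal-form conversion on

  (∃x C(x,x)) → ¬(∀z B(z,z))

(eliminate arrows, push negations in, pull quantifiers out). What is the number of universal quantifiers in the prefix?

1

Rewrite implications/biconditionals: A → B as ¬A ∨ B.
  ¬(∃x C(x,x)) ∨ ¬(∀z B(z,z))
Push ¬ through the quantifiers and connectives to reach negation normal form:
  (∀x ¬C(x,x)) ∨ (∃z ¬B(z,z))
All bound variables are already distinct, so no renaming is needed.
Extract every quantifier outward, since the variables are now distinct and don't occur free across branches:
  ∀x ∃z (¬C(x,x) ∨ ¬B(z,z))
The prefix is ∀x ∃z: 1 universal, 1 existential.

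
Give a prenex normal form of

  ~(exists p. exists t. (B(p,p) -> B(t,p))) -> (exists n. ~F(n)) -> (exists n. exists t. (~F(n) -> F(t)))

Rewrite implications/biconditionals: A → B as ¬A ∨ B.
  ~~(exists p. exists t. (~B(p,p) | B(t,p))) | ~(exists n. ~F(n)) | (exists n. exists t. (~~F(n) | F(t)))
Drive negations inward (¬∀x A ≡ ∃x ¬A, ¬∃x A ≡ ∀x ¬A, De Morgan for ∧/∨):
  (exists p. exists t. (~B(p,p) | B(t,p))) | (forall n. F(n)) | (exists n. exists t. (F(n) | F(t)))
Standardize variables apart so no two quantifiers bind the same name: n↦z, t↦w.
  (exists p. exists t. (~B(p,p) | B(t,p))) | (forall n. F(n)) | (exists z. exists w. (F(z) | F(w)))
Finally move all quantifiers to the prefix:
  exists p. exists t. forall n. exists z. exists w. (~B(p,p) | B(t,p) | F(n) | F(z) | F(w))

exists p. exists t. forall n. exists z. exists w. (~B(p,p) | B(t,p) | F(n) | F(z) | F(w))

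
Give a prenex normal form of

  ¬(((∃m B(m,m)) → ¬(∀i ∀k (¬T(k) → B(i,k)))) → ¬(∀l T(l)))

∀m ∃i ∃k ∀l ((¬B(m,m) ∨ ¬T(k) ∧ ¬B(i,k)) ∧ T(l))

First replace A → B with ¬A ∨ B.
  ¬(¬(¬(∃m B(m,m)) ∨ ¬(∀i ∀k (¬¬T(k) ∨ B(i,k)))) ∨ ¬(∀l T(l)))
Move each ¬ inward, flipping quantifiers it crosses:
  ((∀m ¬B(m,m)) ∨ (∃i ∃k (¬T(k) ∧ ¬B(i,k)))) ∧ (∀l T(l))
Finally move all quantifiers to the prefix:
  ∀m ∃i ∃k ∀l ((¬B(m,m) ∨ ¬T(k) ∧ ¬B(i,k)) ∧ T(l))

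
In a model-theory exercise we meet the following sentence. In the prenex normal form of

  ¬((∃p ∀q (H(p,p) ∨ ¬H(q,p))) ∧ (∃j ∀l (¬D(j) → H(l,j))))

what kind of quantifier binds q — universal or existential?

Rewrite implications/biconditionals: A → B as ¬A ∨ B.
  ¬((∃p ∀q (H(p,p) ∨ ¬H(q,p))) ∧ (∃j ∀l (¬¬D(j) ∨ H(l,j))))
Push ¬ through the quantifiers and connectives to reach negation normal form:
  (∀p ∃q (¬H(p,p) ∧ H(q,p))) ∨ (∀j ∃l (¬D(j) ∧ ¬H(l,j)))
All bound variables are already distinct, so no renaming is needed.
Finally move all quantifiers to the prefix:
  ∀p ∃q ∀j ∃l (¬H(p,p) ∧ H(q,p) ∨ ¬D(j) ∧ ¬H(l,j))
The quantifier ∀q sits under an odd number of negations (counting the antecedent side of each →), so it flips to ∃q.

existential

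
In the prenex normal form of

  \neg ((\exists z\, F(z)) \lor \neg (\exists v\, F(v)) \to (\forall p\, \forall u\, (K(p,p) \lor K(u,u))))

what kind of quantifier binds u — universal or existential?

Eliminate → and ↔ using ¬ and ∨.
  \neg (\neg ((\exists z\, F(z)) \lor \neg (\exists v\, F(v))) \lor (\forall p\, \forall u\, (K(p,p) \lor K(u,u))))
Push ¬ through the quantifiers and connectives to reach negation normal form:
  ((\exists z\, F(z)) \lor (\forall v\, \neg F(v))) \land (\exists p\, \exists u\, (\neg K(p,p) \land \neg K(u,u)))
Finally move all quantifiers to the prefix:
  \exists z\, \forall v\, \exists p\, \exists u\, ((F(z) \lor \neg F(v)) \land \neg K(p,p) \land \neg K(u,u))
The quantifier \forall u sits under an odd number of negations (counting the antecedent side of each →), so it flips to \exists u.

existential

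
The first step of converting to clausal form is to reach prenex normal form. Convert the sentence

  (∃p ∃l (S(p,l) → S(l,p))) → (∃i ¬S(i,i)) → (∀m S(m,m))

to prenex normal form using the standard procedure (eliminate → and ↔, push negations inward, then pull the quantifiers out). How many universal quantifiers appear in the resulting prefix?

First replace A → B with ¬A ∨ B.
  ¬(∃p ∃l (¬S(p,l) ∨ S(l,p))) ∨ ¬(∃i ¬S(i,i)) ∨ (∀m S(m,m))
Drive negations inward (¬∀x A ≡ ∃x ¬A, ¬∃x A ≡ ∀x ¬A, De Morgan for ∧/∨):
  (∀p ∀l (S(p,l) ∧ ¬S(l,p))) ∨ (∀i S(i,i)) ∨ (∀m S(m,m))
Finally move all quantifiers to the prefix:
  ∀p ∀l ∀i ∀m (S(p,l) ∧ ¬S(l,p) ∨ S(i,i) ∨ S(m,m))
The prefix is ∀p ∀l ∀i ∀m: 4 universal, 0 existential.

4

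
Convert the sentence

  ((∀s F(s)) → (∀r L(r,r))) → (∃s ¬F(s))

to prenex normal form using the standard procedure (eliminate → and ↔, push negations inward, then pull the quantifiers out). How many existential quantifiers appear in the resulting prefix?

Eliminate → and ↔ using ¬ and ∨.
  ¬(¬(∀s F(s)) ∨ (∀r L(r,r))) ∨ (∃s ¬F(s))
Push ¬ through the quantifiers and connectives to reach negation normal form:
  (∀s F(s)) ∧ (∃r ¬L(r,r)) ∨ (∃s ¬F(s))
Rename bound variables to avoid capture: s↦u.
  (∀s F(s)) ∧ (∃r ¬L(r,r)) ∨ (∃u ¬F(u))
Finally move all quantifiers to the prefix:
  ∀s ∃r ∃u (F(s) ∧ ¬L(r,r) ∨ ¬F(u))
The prefix is ∀s ∃r ∃u: 1 universal, 2 existential.

2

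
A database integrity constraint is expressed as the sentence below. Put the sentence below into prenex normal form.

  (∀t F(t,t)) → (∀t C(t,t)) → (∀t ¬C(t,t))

∃t ∃x1 ∀c (¬F(t,t) ∨ ¬C(x1,x1) ∨ ¬C(c,c))

Rewrite implications/biconditionals: A → B as ¬A ∨ B.
  ¬(∀t F(t,t)) ∨ ¬(∀t C(t,t)) ∨ (∀t ¬C(t,t))
Push ¬ through the quantifiers and connectives to reach negation normal form:
  (∃t ¬F(t,t)) ∨ (∃t ¬C(t,t)) ∨ (∀t ¬C(t,t))
Give each quantifier a distinct variable: t↦x1, t↦c.
  (∃t ¬F(t,t)) ∨ (∃x1 ¬C(x1,x1)) ∨ (∀c ¬C(c,c))
Extract every quantifier outward, since the variables are now distinct and don't occur free across branches:
  ∃t ∃x1 ∀c (¬F(t,t) ∨ ¬C(x1,x1) ∨ ¬C(c,c))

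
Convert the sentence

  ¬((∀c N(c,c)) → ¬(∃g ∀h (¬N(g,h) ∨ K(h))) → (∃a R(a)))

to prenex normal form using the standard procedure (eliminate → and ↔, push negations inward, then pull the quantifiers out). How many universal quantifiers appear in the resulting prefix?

3

Rewrite implications/biconditionals: A → B as ¬A ∨ B.
  ¬(¬(∀c N(c,c)) ∨ ¬¬(∃g ∀h (¬N(g,h) ∨ K(h))) ∨ (∃a R(a)))
Move each ¬ inward, flipping quantifiers it crosses:
  (∀c N(c,c)) ∧ (∀g ∃h (N(g,h) ∧ ¬K(h))) ∧ (∀a ¬R(a))
Extract every quantifier outward, since the variables are now distinct and don't occur free across branches:
  ∀c ∀g ∃h ∀a (N(c,c) ∧ N(g,h) ∧ ¬K(h) ∧ ¬R(a))
The prefix is ∀c ∀g ∃h ∀a: 3 universal, 1 existential.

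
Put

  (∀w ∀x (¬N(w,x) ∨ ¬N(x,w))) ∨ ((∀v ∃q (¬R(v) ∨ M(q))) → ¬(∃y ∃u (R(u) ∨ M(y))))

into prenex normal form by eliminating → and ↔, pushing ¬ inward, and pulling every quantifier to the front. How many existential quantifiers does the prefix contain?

Eliminate → and ↔ using ¬ and ∨.
  (∀w ∀x (¬N(w,x) ∨ ¬N(x,w))) ∨ ¬(∀v ∃q (¬R(v) ∨ M(q))) ∨ ¬(∃y ∃u (R(u) ∨ M(y)))
Push ¬ through the quantifiers and connectives to reach negation normal form:
  (∀w ∀x (¬N(w,x) ∨ ¬N(x,w))) ∨ (∃v ∀q (R(v) ∧ ¬M(q))) ∨ (∀y ∀u (¬R(u) ∧ ¬M(y)))
Extract every quantifier outward, since the variables are now distinct and don't occur free across branches:
  ∀w ∀x ∃v ∀q ∀y ∀u (¬N(w,x) ∨ ¬N(x,w) ∨ R(v) ∧ ¬M(q) ∨ ¬R(u) ∧ ¬M(y))
The prefix is ∀w ∀x ∃v ∀q ∀y ∀u: 5 universal, 1 existential.

1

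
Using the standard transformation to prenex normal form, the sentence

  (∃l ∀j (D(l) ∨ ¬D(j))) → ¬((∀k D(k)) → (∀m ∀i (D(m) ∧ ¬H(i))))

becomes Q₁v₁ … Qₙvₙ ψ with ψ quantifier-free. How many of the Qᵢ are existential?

3

Eliminate → and ↔ using ¬ and ∨.
  ¬(∃l ∀j (D(l) ∨ ¬D(j))) ∨ ¬(¬(∀k D(k)) ∨ (∀m ∀i (D(m) ∧ ¬H(i))))
Drive negations inward (¬∀x A ≡ ∃x ¬A, ¬∃x A ≡ ∀x ¬A, De Morgan for ∧/∨):
  (∀l ∃j (¬D(l) ∧ D(j))) ∨ (∀k D(k)) ∧ (∃m ∃i (¬D(m) ∨ H(i)))
All bound variables are already distinct, so no renaming is needed.
Pull the quantifiers to the front (each side's bound variable is not free in the other side):
  ∀l ∃j ∀k ∃m ∃i (¬D(l) ∧ D(j) ∨ D(k) ∧ (¬D(m) ∨ H(i)))
The prefix is ∀l ∃j ∀k ∃m ∃i: 2 universal, 3 existential.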